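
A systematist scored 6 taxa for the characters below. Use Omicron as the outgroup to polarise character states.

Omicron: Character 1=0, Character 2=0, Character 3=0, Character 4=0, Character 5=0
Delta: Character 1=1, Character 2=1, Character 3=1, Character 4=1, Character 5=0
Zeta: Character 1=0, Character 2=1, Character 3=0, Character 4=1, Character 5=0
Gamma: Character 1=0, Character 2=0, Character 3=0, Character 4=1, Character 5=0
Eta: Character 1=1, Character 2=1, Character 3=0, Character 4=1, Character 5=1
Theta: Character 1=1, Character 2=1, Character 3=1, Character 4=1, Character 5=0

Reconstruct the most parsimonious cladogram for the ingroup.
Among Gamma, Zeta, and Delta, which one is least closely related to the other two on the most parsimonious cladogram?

Gamma

The outgroup has state '0' for every character, so '1' is the derived state throughout.
Only Delta, Eta, and Theta show the derived state '1' for Character 1, supporting them as a clade.
Only Delta, Eta, Theta, and Zeta show the derived state '1' for Character 2, supporting them as a clade.
Character 3 (derived state '1') is shared by Delta and Theta — a synapomorphy uniting that clade.
All ingroup taxa share the derived state '1' for Character 4; it defines the ingroup but does not resolve relationships within it.
Character 5: derived state '1' in Eta only — an autapomorphy, so it tells us nothing about relationships among taxa.
Most parsimonious ingroup topology: ((((Delta,Theta),Eta),Zeta),Gamma).
Delta and Zeta share a more recent common ancestor with each other than either does with Gamma, so Gamma is the least closely related of the three.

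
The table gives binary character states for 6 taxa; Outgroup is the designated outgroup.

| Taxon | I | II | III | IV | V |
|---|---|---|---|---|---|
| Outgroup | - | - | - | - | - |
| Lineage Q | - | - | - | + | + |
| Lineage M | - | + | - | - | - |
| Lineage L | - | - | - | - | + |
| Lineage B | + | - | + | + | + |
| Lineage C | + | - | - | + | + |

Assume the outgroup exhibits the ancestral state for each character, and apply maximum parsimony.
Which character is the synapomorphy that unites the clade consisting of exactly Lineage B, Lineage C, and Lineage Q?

The outgroup has state '-' for every character, so '+' is the derived state throughout.
Only Lineage B and Lineage C show the derived state '+' for I, supporting them as a clade.
II: derived state '+' in Lineage M only — an autapomorphy, so it tells us nothing about relationships among taxa.
III (derived state '+') is unique to Lineage B (autapomorphy; uninformative for grouping).
Only Lineage B, Lineage C, and Lineage Q show the derived state '+' for IV, supporting them as a clade.
Only Lineage B, Lineage C, Lineage L, and Lineage Q show the derived state '+' for V, supporting them as a clade.
Most parsimonious ingroup topology: (((Lineage Q,(Lineage B,Lineage C)),Lineage L),Lineage M).
The clade {Lineage B, Lineage C, Lineage Q} is supported by IV: its derived state '+' occurs in exactly those taxa and in no other taxon (including the outgroup).

IV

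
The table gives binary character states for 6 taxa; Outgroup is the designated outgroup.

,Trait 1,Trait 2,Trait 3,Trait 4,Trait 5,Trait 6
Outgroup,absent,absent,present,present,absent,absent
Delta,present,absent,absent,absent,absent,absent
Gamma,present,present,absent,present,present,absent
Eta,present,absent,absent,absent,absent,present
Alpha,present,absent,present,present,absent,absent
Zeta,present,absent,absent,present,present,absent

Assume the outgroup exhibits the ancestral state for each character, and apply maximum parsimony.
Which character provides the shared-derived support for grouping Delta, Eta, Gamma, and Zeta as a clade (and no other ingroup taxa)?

Trait 3

Character polarity is set by the outgroup: the derived state is whichever differs from the outgroup's state, so for Trait 3, Trait 4 the derived state is 'absent', and for the remaining characters it is 'present'.
All ingroup taxa share the derived state 'present' for Trait 1; it defines the ingroup but does not resolve relationships within it.
Trait 2 (derived state 'present') is unique to Gamma (autapomorphy; uninformative for grouping).
Trait 3: derived state 'absent' in Delta, Eta, Gamma, and Zeta only — synapomorphy for {Delta, Eta, Gamma, Zeta}.
Trait 4: derived state 'absent' in Delta and Eta only — synapomorphy for {Delta, Eta}.
Only Gamma and Zeta show the derived state 'present' for Trait 5, supporting them as a clade.
Trait 6: derived state 'present' in Eta only — an autapomorphy, so it tells us nothing about relationships among taxa.
Most parsimonious ingroup topology: (((Delta,Eta),(Gamma,Zeta)),Alpha).
The clade {Delta, Eta, Gamma, Zeta} is supported by Trait 3: its derived state 'absent' occurs in exactly those taxa and in no other taxon (including the outgroup).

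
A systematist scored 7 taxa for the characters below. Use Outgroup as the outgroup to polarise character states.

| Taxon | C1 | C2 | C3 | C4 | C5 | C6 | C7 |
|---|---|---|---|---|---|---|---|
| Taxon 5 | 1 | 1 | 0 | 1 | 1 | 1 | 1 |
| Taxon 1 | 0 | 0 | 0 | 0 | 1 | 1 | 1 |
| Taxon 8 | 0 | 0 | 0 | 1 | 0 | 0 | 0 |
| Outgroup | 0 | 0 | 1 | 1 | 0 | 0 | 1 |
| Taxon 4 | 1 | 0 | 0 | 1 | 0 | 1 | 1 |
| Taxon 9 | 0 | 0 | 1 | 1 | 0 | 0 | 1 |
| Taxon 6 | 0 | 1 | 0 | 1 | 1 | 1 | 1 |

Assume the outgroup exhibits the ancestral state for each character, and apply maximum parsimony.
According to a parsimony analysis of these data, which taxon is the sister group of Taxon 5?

Character polarity is set by the outgroup: the derived state is whichever differs from the outgroup's state, so for C3, C4, C7 the derived state is '0', and for the remaining characters it is '1'.
C1 groups Taxon 4 and Taxon 5, which is incompatible with the clades supported by the remaining characters; treating it as convergent (homoplasy) costs fewer steps than any alternative tree.
Only Taxon 5 and Taxon 6 show the derived state '1' for C2, supporting them as a clade.
C3 (derived state '0') is shared by Taxon 1, Taxon 4, Taxon 5, Taxon 6, and Taxon 8 — a synapomorphy uniting that clade.
C4: derived state '0' in Taxon 1 only — an autapomorphy, so it tells us nothing about relationships among taxa.
Only Taxon 1, Taxon 5, and Taxon 6 show the derived state '1' for C5, supporting them as a clade.
C6 (derived state '1') is shared by Taxon 1, Taxon 4, Taxon 5, and Taxon 6 — a synapomorphy uniting that clade.
C7 (derived state '0') is unique to Taxon 8 (autapomorphy; uninformative for grouping).
Most parsimonious ingroup topology: (Taxon 9,((((Taxon 6,Taxon 5),Taxon 1),Taxon 4),Taxon 8)).
Taxon 5 and Taxon 6 form a cherry on this tree, so they are sister taxa.

Taxon 6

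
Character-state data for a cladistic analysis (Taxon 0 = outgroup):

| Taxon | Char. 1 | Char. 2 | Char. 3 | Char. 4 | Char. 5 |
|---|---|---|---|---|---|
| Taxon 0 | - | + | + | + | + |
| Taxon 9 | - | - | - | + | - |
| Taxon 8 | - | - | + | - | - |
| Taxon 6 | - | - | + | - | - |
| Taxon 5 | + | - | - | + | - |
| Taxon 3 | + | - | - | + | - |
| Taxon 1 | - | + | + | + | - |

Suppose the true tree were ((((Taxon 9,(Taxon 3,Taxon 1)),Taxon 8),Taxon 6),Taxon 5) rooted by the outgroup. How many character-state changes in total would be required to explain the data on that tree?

Map each character onto ((((Taxon 9,(Taxon 3,Taxon 1)),Taxon 8),Taxon 6),Taxon 5) (rooted by Taxon 0) and count the minimum state changes it requires (Fitch parsimony):
Char. 1: 2; Char. 2: 2; Char. 3: 3; Char. 4: 2; Char. 5: 1.
Total tree length = 10.

10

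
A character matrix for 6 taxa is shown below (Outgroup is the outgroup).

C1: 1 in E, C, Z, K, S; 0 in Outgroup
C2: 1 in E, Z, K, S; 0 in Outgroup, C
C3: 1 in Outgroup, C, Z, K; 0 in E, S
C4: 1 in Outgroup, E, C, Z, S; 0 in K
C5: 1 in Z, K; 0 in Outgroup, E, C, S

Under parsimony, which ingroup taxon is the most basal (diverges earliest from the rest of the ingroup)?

C

Character polarity is set by the outgroup: the derived state is whichever differs from the outgroup's state, so for C3, C4 the derived state is '0', and for the remaining characters it is '1'.
C1 (derived state '1') is shared by all ingroup taxa — unites the whole ingroup.
C2 (derived state '1') is shared by E, K, S, and Z — a synapomorphy uniting that clade.
C3: derived state '0' in E and S only — synapomorphy for {E, S}.
C4: derived state '0' in K only — an autapomorphy, so it tells us nothing about relationships among taxa.
C5: derived state '1' in K and Z only — synapomorphy for {K, Z}.
Most parsimonious ingroup topology: (((E,S),(Z,K)),C).
C is sister to the clade containing all other ingroup taxa, so it is the earliest-diverging (most basal) ingroup lineage.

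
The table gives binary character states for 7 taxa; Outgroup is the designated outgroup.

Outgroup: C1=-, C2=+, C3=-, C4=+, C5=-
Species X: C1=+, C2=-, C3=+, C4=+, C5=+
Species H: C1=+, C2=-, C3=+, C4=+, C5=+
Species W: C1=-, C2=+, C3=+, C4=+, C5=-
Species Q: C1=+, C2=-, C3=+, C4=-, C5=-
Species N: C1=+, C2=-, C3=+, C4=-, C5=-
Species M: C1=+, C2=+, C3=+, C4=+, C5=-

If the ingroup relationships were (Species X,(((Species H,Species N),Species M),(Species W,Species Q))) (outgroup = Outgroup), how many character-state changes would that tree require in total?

10

Map each character onto (Species X,(((Species H,Species N),Species M),(Species W,Species Q))) (rooted by Outgroup) and count the minimum state changes it requires (Fitch parsimony):
C1: 2; C2: 3; C3: 1; C4: 2; C5: 2.
Total tree length = 10.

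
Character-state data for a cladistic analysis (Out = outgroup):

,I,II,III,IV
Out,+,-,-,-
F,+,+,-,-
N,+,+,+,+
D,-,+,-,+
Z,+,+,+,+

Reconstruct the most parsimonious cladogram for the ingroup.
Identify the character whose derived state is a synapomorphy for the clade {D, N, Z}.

IV

Character polarity is set by the outgroup: the derived state is whichever differs from the outgroup's state, so for I the derived state is '-', and for the remaining characters it is '+'.
I (derived state '-') is unique to D (autapomorphy; uninformative for grouping).
II (derived state '+') is shared by all ingroup taxa — unites the whole ingroup.
III (derived state '+') is shared by N and Z — a synapomorphy uniting that clade.
Only D, N, and Z show the derived state '+' for IV, supporting them as a clade.
Most parsimonious ingroup topology: (F,((N,Z),D)).
The clade {D, N, Z} is supported by IV: its derived state '+' occurs in exactly those taxa and in no other taxon (including the outgroup).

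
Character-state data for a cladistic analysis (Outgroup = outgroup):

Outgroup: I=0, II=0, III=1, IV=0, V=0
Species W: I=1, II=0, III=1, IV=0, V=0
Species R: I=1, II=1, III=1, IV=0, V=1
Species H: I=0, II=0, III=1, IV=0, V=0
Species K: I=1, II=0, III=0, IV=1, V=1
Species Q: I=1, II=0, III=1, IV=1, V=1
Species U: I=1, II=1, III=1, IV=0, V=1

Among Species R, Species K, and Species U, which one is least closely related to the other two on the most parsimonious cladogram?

Character polarity is set by the outgroup: the derived state is whichever differs from the outgroup's state, so for III the derived state is '0', and for the remaining characters it is '1'.
I (derived state '1') is shared by Species K, Species Q, Species R, Species U, and Species W — a synapomorphy uniting that clade.
Only Species R and Species U show the derived state '1' for II, supporting them as a clade.
III (derived state '0') is unique to Species K (autapomorphy; uninformative for grouping).
IV: derived state '1' in Species K and Species Q only — synapomorphy for {Species K, Species Q}.
V (derived state '1') is shared by Species K, Species Q, Species R, and Species U — a synapomorphy uniting that clade.
Most parsimonious ingroup topology: ((Species W,((Species R,Species U),(Species K,Species Q))),Species H).
Species R and Species U share a more recent common ancestor with each other than either does with Species K, so Species K is the least closely related of the three.

Species K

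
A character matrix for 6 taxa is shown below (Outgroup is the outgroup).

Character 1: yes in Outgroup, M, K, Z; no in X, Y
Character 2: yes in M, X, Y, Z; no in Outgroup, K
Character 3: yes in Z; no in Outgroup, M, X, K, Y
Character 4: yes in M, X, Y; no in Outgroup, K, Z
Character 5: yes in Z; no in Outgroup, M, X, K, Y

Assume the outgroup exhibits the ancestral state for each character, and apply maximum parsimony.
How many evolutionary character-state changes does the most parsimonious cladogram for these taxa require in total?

5

Character polarity is set by the outgroup: the derived state is whichever differs from the outgroup's state, so for Character 1 the derived state is 'no', and for the remaining characters it is 'yes'.
Character 1 (derived state 'no') is shared by X and Y — a synapomorphy uniting that clade.
Only M, X, Y, and Z show the derived state 'yes' for Character 2, supporting them as a clade.
Character 3: derived state 'yes' in Z only — an autapomorphy, so it tells us nothing about relationships among taxa.
Character 4 (derived state 'yes') is shared by M, X, and Y — a synapomorphy uniting that clade.
Character 5 (derived state 'yes') is unique to Z (autapomorphy; uninformative for grouping).
Most parsimonious ingroup topology: (((M,(X,Y)),Z),K).
Changes per character on this tree: Character 1: 1; Character 2: 1; Character 3: 1; Character 4: 1; Character 5: 1.
Total = 5.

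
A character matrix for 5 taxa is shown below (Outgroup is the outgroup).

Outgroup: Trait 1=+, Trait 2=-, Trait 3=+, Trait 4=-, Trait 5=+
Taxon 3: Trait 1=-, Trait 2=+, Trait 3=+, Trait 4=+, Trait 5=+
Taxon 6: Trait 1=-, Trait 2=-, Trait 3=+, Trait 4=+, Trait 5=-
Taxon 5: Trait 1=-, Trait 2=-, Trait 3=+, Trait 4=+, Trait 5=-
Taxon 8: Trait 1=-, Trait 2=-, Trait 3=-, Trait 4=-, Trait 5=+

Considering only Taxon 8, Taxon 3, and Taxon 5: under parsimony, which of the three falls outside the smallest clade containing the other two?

Taxon 8

Character polarity is set by the outgroup: the derived state is whichever differs from the outgroup's state, so for Trait 1, Trait 3, Trait 5 the derived state is '-', and for the remaining characters it is '+'.
Trait 1 (derived state '-') is shared by all ingroup taxa — unites the whole ingroup.
Trait 2 (derived state '+') is unique to Taxon 3 (autapomorphy; uninformative for grouping).
Trait 3 (derived state '-') is unique to Taxon 8 (autapomorphy; uninformative for grouping).
Trait 4 (derived state '+') is shared by Taxon 3, Taxon 5, and Taxon 6 — a synapomorphy uniting that clade.
Trait 5 (derived state '-') is shared by Taxon 5 and Taxon 6 — a synapomorphy uniting that clade.
Most parsimonious ingroup topology: ((Taxon 3,(Taxon 6,Taxon 5)),Taxon 8).
Taxon 3 and Taxon 5 share a more recent common ancestor with each other than either does with Taxon 8, so Taxon 8 is the least closely related of the three.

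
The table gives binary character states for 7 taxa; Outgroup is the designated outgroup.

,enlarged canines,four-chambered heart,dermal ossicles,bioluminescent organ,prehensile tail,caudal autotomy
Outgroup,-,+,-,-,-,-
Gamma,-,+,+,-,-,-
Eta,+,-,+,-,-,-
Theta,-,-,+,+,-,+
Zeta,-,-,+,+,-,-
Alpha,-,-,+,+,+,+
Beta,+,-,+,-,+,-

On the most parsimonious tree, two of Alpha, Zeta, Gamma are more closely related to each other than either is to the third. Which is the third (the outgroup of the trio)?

Gamma

Character polarity is set by the outgroup: the derived state is whichever differs from the outgroup's state, so for four-chambered heart the derived state is '-', and for the remaining characters it is '+'.
enlarged canines: derived state '+' in Beta and Eta only — synapomorphy for {Beta, Eta}.
four-chambered heart: derived state '-' in Alpha, Beta, Eta, Theta, and Zeta only — synapomorphy for {Alpha, Beta, Eta, Theta, Zeta}.
dermal ossicles (derived state '+') is shared by all ingroup taxa — unites the whole ingroup.
bioluminescent organ (derived state '+') is shared by Alpha, Theta, and Zeta — a synapomorphy uniting that clade.
prehensile tail groups Alpha and Beta, which is incompatible with the clades supported by the remaining characters; treating it as convergent (homoplasy) costs fewer steps than any alternative tree.
caudal autotomy (derived state '+') is shared by Alpha and Theta — a synapomorphy uniting that clade.
Most parsimonious ingroup topology: (Gamma,((Eta,Beta),((Theta,Alpha),Zeta))).
Alpha and Zeta share a more recent common ancestor with each other than either does with Gamma, so Gamma is the least closely related of the three.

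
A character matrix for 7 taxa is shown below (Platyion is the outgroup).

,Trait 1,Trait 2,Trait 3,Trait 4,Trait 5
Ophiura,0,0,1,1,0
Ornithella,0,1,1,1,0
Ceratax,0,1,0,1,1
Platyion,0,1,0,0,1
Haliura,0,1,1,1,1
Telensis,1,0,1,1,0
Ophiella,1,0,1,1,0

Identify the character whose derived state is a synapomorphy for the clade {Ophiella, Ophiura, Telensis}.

Character polarity is set by the outgroup: the derived state is whichever differs from the outgroup's state, so for Trait 2, Trait 5 the derived state is '0', and for the remaining characters it is '1'.
Trait 1: derived state '1' in Ophiella and Telensis only — synapomorphy for {Ophiella, Telensis}.
Trait 2: derived state '0' in Ophiella, Ophiura, and Telensis only — synapomorphy for {Ophiella, Ophiura, Telensis}.
Only Haliura, Ophiella, Ophiura, Ornithella, and Telensis show the derived state '1' for Trait 3, supporting them as a clade.
Trait 4 (derived state '1') is shared by all ingroup taxa — unites the whole ingroup.
Trait 5: derived state '0' in Ophiella, Ophiura, Ornithella, and Telensis only — synapomorphy for {Ophiella, Ophiura, Ornithella, Telensis}.
Most parsimonious ingroup topology: (((((Telensis,Ophiella),Ophiura),Ornithella),Haliura),Ceratax).
The clade {Ophiella, Ophiura, Telensis} is supported by Trait 2: its derived state '0' occurs in exactly those taxa and in no other taxon (including the outgroup).

Trait 2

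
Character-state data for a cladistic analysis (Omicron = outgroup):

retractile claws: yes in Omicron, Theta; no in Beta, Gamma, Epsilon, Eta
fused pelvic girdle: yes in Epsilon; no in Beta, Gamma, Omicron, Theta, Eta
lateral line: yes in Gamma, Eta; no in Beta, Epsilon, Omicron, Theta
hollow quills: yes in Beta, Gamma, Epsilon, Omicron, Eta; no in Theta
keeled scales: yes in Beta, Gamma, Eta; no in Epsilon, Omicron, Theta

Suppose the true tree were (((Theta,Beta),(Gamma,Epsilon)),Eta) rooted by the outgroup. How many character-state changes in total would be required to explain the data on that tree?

9

Map each character onto (((Theta,Beta),(Gamma,Epsilon)),Eta) (rooted by Omicron) and count the minimum state changes it requires (Fitch parsimony):
retractile claws: 2; fused pelvic girdle: 1; lateral line: 2; hollow quills: 1; keeled scales: 3.
Total tree length = 9.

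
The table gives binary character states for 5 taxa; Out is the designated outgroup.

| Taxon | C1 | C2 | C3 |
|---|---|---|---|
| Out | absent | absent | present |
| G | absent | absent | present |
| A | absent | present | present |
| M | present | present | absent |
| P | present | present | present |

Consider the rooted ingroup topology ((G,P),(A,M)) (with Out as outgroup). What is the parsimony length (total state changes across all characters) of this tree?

5

Map each character onto ((G,P),(A,M)) (rooted by Out) and count the minimum state changes it requires (Fitch parsimony):
C1: 2; C2: 2; C3: 1.
Total tree length = 5.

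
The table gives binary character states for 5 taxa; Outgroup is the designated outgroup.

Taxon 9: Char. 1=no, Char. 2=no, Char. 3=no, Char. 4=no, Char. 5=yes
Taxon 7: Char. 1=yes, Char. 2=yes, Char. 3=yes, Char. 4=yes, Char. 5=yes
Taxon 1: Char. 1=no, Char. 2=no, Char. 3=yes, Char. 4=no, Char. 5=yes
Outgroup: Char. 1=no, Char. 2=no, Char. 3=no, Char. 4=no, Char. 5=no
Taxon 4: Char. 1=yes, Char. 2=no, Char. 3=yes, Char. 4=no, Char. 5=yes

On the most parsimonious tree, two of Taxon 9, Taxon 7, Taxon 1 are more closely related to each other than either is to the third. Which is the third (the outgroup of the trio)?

Taxon 9

The outgroup has state 'no' for every character, so 'yes' is the derived state throughout.
Char. 1 (derived state 'yes') is shared by Taxon 4 and Taxon 7 — a synapomorphy uniting that clade.
Char. 2 (derived state 'yes') is unique to Taxon 7 (autapomorphy; uninformative for grouping).
Char. 3: derived state 'yes' in Taxon 1, Taxon 4, and Taxon 7 only — synapomorphy for {Taxon 1, Taxon 4, Taxon 7}.
Char. 4: derived state 'yes' in Taxon 7 only — an autapomorphy, so it tells us nothing about relationships among taxa.
Char. 5 (derived state 'yes') is shared by all ingroup taxa — unites the whole ingroup.
Most parsimonious ingroup topology: ((Taxon 1,(Taxon 7,Taxon 4)),Taxon 9).
Taxon 1 and Taxon 7 share a more recent common ancestor with each other than either does with Taxon 9, so Taxon 9 is the least closely related of the three.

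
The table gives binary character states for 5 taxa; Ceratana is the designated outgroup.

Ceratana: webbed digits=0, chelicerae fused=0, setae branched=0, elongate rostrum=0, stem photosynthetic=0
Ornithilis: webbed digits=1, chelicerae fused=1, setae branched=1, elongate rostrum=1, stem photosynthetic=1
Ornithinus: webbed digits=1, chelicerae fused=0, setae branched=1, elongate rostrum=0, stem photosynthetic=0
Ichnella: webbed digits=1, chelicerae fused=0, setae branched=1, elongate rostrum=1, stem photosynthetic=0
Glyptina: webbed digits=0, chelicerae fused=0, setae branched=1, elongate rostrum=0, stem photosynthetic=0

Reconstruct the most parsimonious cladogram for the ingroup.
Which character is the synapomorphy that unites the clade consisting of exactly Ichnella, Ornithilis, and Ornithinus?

The outgroup has state '0' for every character, so '1' is the derived state throughout.
webbed digits: derived state '1' in Ichnella, Ornithilis, and Ornithinus only — synapomorphy for {Ichnella, Ornithilis, Ornithinus}.
chelicerae fused (derived state '1') is unique to Ornithilis (autapomorphy; uninformative for grouping).
setae branched (derived state '1') is shared by all ingroup taxa — unites the whole ingroup.
elongate rostrum: derived state '1' in Ichnella and Ornithilis only — synapomorphy for {Ichnella, Ornithilis}.
stem photosynthetic (derived state '1') is unique to Ornithilis (autapomorphy; uninformative for grouping).
Most parsimonious ingroup topology: (((Ornithilis,Ichnella),Ornithinus),Glyptina).
The clade {Ichnella, Ornithilis, Ornithinus} is supported by webbed digits: its derived state '1' occurs in exactly those taxa and in no other taxon (including the outgroup).

webbed digits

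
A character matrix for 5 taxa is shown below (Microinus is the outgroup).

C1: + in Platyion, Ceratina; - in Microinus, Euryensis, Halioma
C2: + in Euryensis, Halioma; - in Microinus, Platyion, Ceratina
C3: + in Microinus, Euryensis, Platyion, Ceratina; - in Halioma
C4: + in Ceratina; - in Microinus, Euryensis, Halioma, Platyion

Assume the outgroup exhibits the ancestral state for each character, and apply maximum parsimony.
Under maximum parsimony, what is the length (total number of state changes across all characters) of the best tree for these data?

Character polarity is set by the outgroup: the derived state is whichever differs from the outgroup's state, so for C3 the derived state is '-', and for the remaining characters it is '+'.
Only Ceratina and Platyion show the derived state '+' for C1, supporting them as a clade.
C2: derived state '+' in Euryensis and Halioma only — synapomorphy for {Euryensis, Halioma}.
C3: derived state '-' in Halioma only — an autapomorphy, so it tells us nothing about relationships among taxa.
C4 (derived state '+') is unique to Ceratina (autapomorphy; uninformative for grouping).
Most parsimonious ingroup topology: ((Euryensis,Halioma),(Platyion,Ceratina)).
Changes per character on this tree: C1: 1; C2: 1; C3: 1; C4: 1.
Total = 4.

4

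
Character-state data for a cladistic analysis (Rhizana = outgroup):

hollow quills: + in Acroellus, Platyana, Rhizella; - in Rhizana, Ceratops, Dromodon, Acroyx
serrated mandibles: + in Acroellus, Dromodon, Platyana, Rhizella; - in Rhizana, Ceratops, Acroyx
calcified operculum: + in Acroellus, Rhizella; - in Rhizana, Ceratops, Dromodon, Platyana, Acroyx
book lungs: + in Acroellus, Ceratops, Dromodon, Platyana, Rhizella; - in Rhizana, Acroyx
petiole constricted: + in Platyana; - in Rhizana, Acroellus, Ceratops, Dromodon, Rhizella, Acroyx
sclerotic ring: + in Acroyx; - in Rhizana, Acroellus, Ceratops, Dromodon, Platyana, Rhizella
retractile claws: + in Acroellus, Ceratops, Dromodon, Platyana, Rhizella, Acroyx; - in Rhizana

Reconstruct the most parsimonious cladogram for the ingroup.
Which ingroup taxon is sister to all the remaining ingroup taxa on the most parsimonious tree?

The outgroup has state '-' for every character, so '+' is the derived state throughout.
Only Acroellus, Platyana, and Rhizella show the derived state '+' for hollow quills, supporting them as a clade.
serrated mandibles (derived state '+') is shared by Acroellus, Dromodon, Platyana, and Rhizella — a synapomorphy uniting that clade.
calcified operculum (derived state '+') is shared by Acroellus and Rhizella — a synapomorphy uniting that clade.
book lungs (derived state '+') is shared by Acroellus, Ceratops, Dromodon, Platyana, and Rhizella — a synapomorphy uniting that clade.
petiole constricted (derived state '+') is unique to Platyana (autapomorphy; uninformative for grouping).
sclerotic ring: derived state '+' in Acroyx only — an autapomorphy, so it tells us nothing about relationships among taxa.
All ingroup taxa share the derived state '+' for retractile claws; it defines the ingroup but does not resolve relationships within it.
Most parsimonious ingroup topology: (((((Acroellus,Rhizella),Platyana),Dromodon),Ceratops),Acroyx).
Acroyx is sister to the clade containing all other ingroup taxa, so it is the earliest-diverging (most basal) ingroup lineage.

Acroyx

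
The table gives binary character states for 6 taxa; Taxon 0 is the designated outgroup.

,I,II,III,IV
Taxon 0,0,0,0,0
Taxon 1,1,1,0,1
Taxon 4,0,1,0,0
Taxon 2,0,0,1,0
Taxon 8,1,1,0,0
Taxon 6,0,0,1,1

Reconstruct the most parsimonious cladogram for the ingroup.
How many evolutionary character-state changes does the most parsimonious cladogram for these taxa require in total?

5

The outgroup has state '0' for every character, so '1' is the derived state throughout.
Only Taxon 1 and Taxon 8 show the derived state '1' for I, supporting them as a clade.
Only Taxon 1, Taxon 4, and Taxon 8 show the derived state '1' for II, supporting them as a clade.
III: derived state '1' in Taxon 2 and Taxon 6 only — synapomorphy for {Taxon 2, Taxon 6}.
IV groups Taxon 1 and Taxon 6, which is incompatible with the clades supported by the remaining characters; treating it as convergent (homoplasy) costs fewer steps than any alternative tree.
Most parsimonious ingroup topology: (((Taxon 1,Taxon 8),Taxon 4),(Taxon 2,Taxon 6)).
Changes per character on this tree: I: 1; II: 1; III: 1; IV: 2.
Total = 5.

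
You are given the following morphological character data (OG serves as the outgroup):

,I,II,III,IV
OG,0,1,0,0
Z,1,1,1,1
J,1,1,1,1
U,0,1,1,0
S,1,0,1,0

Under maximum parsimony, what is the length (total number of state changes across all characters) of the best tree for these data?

Character polarity is set by the outgroup: the derived state is whichever differs from the outgroup's state, so for II the derived state is '0', and for the remaining characters it is '1'.
I (derived state '1') is shared by J, S, and Z — a synapomorphy uniting that clade.
II (derived state '0') is unique to S (autapomorphy; uninformative for grouping).
III (derived state '1') is shared by all ingroup taxa — unites the whole ingroup.
IV (derived state '1') is shared by J and Z — a synapomorphy uniting that clade.
Most parsimonious ingroup topology: (((Z,J),S),U).
Changes per character on this tree: I: 1; II: 1; III: 1; IV: 1.
Total = 4.

4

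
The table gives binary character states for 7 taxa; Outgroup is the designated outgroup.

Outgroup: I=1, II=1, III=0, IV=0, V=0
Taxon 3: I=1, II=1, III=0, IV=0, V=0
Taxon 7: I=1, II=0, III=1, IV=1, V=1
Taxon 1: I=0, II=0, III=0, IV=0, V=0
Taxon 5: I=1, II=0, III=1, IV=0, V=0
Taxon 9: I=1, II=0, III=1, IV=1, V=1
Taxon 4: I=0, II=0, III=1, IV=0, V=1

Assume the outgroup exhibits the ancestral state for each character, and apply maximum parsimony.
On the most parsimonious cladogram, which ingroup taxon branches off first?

Taxon 3

Character polarity is set by the outgroup: the derived state is whichever differs from the outgroup's state, so for I, II the derived state is '0', and for the remaining characters it is '1'.
I groups Taxon 1 and Taxon 4, which is incompatible with the clades supported by the remaining characters; treating it as convergent (homoplasy) costs fewer steps than any alternative tree.
II: derived state '0' in Taxon 1, Taxon 4, Taxon 5, Taxon 7, and Taxon 9 only — synapomorphy for {Taxon 1, Taxon 4, Taxon 5, Taxon 7, Taxon 9}.
Only Taxon 4, Taxon 5, Taxon 7, and Taxon 9 show the derived state '1' for III, supporting them as a clade.
IV (derived state '1') is shared by Taxon 7 and Taxon 9 — a synapomorphy uniting that clade.
V (derived state '1') is shared by Taxon 4, Taxon 7, and Taxon 9 — a synapomorphy uniting that clade.
Most parsimonious ingroup topology: (Taxon 3,((((Taxon 7,Taxon 9),Taxon 4),Taxon 5),Taxon 1)).
Taxon 3 is sister to the clade containing all other ingroup taxa, so it is the earliest-diverging (most basal) ingroup lineage.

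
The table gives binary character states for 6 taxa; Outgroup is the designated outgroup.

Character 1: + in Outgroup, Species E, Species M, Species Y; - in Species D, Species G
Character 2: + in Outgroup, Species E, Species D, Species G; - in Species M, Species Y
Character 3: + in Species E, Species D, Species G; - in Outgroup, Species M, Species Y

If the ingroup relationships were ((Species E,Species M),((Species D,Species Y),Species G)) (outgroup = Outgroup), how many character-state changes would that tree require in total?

7

Map each character onto ((Species E,Species M),((Species D,Species Y),Species G)) (rooted by Outgroup) and count the minimum state changes it requires (Fitch parsimony):
Character 1: 2; Character 2: 2; Character 3: 3.
Total tree length = 7.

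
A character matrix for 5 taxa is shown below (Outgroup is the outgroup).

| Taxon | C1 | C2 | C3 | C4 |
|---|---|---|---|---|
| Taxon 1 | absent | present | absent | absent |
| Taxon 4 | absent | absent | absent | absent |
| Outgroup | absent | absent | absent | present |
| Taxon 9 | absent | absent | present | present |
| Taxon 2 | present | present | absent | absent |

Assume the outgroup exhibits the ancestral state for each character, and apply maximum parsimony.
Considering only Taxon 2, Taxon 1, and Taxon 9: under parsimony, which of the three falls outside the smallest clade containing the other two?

Character polarity is set by the outgroup: the derived state is whichever differs from the outgroup's state, so for C4 the derived state is 'absent', and for the remaining characters it is 'present'.
C1: derived state 'present' in Taxon 2 only — an autapomorphy, so it tells us nothing about relationships among taxa.
C2: derived state 'present' in Taxon 1 and Taxon 2 only — synapomorphy for {Taxon 1, Taxon 2}.
C3 (derived state 'present') is unique to Taxon 9 (autapomorphy; uninformative for grouping).
Only Taxon 1, Taxon 2, and Taxon 4 show the derived state 'absent' for C4, supporting them as a clade.
Most parsimonious ingroup topology: (Taxon 9,(Taxon 4,(Taxon 2,Taxon 1))).
Taxon 2 and Taxon 1 share a more recent common ancestor with each other than either does with Taxon 9, so Taxon 9 is the least closely related of the three.

Taxon 9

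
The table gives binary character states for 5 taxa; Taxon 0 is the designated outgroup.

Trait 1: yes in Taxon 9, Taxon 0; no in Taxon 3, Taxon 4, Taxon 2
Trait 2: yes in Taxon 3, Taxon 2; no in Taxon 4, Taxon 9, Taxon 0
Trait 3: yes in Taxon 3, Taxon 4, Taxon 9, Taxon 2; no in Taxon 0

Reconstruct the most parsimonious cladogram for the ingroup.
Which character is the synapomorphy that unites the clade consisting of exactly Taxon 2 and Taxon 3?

Character polarity is set by the outgroup: the derived state is whichever differs from the outgroup's state, so for Trait 1 the derived state is 'no', and for the remaining characters it is 'yes'.
Trait 1 (derived state 'no') is shared by Taxon 2, Taxon 3, and Taxon 4 — a synapomorphy uniting that clade.
Trait 2 (derived state 'yes') is shared by Taxon 2 and Taxon 3 — a synapomorphy uniting that clade.
Trait 3 (derived state 'yes') is shared by all ingroup taxa — unites the whole ingroup.
Most parsimonious ingroup topology: (((Taxon 3,Taxon 2),Taxon 4),Taxon 9).
The clade {Taxon 2, Taxon 3} is supported by Trait 2: its derived state 'yes' occurs in exactly those taxa and in no other taxon (including the outgroup).

Trait 2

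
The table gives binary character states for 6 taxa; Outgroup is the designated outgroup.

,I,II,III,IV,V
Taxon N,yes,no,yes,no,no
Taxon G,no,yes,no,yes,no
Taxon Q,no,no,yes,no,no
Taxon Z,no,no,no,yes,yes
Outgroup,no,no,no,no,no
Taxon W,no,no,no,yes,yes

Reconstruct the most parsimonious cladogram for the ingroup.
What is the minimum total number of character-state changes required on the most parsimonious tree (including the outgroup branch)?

The outgroup has state 'no' for every character, so 'yes' is the derived state throughout.
I: derived state 'yes' in Taxon N only — an autapomorphy, so it tells us nothing about relationships among taxa.
II (derived state 'yes') is unique to Taxon G (autapomorphy; uninformative for grouping).
III (derived state 'yes') is shared by Taxon N and Taxon Q — a synapomorphy uniting that clade.
IV (derived state 'yes') is shared by Taxon G, Taxon W, and Taxon Z — a synapomorphy uniting that clade.
V (derived state 'yes') is shared by Taxon W and Taxon Z — a synapomorphy uniting that clade.
Most parsimonious ingroup topology: ((Taxon G,(Taxon Z,Taxon W)),(Taxon N,Taxon Q)).
Changes per character on this tree: I: 1; II: 1; III: 1; IV: 1; V: 1.
Total = 5.

5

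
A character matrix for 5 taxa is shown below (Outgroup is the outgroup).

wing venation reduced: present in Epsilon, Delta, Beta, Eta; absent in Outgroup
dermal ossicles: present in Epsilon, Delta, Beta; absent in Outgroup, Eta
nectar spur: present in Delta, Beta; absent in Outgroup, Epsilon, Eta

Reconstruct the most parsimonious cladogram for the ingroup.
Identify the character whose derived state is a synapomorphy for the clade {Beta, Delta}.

The outgroup has state 'absent' for every character, so 'present' is the derived state throughout.
wing venation reduced (derived state 'present') is shared by all ingroup taxa — unites the whole ingroup.
dermal ossicles: derived state 'present' in Beta, Delta, and Epsilon only — synapomorphy for {Beta, Delta, Epsilon}.
nectar spur: derived state 'present' in Beta and Delta only — synapomorphy for {Beta, Delta}.
Most parsimonious ingroup topology: ((Epsilon,(Delta,Beta)),Eta).
The clade {Beta, Delta} is supported by nectar spur: its derived state 'present' occurs in exactly those taxa and in no other taxon (including the outgroup).

nectar spur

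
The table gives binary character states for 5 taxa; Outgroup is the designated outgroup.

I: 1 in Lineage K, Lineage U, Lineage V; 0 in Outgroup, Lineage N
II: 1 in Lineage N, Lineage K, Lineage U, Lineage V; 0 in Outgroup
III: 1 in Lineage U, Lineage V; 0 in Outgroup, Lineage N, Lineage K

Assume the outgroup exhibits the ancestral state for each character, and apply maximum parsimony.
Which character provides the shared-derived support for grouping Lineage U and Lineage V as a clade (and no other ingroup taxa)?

The outgroup has state '0' for every character, so '1' is the derived state throughout.
I: derived state '1' in Lineage K, Lineage U, and Lineage V only — synapomorphy for {Lineage K, Lineage U, Lineage V}.
II (derived state '1') is shared by all ingroup taxa — unites the whole ingroup.
III: derived state '1' in Lineage U and Lineage V only — synapomorphy for {Lineage U, Lineage V}.
Most parsimonious ingroup topology: (Lineage N,(Lineage K,(Lineage U,Lineage V))).
The clade {Lineage U, Lineage V} is supported by III: its derived state '1' occurs in exactly those taxa and in no other taxon (including the outgroup).

III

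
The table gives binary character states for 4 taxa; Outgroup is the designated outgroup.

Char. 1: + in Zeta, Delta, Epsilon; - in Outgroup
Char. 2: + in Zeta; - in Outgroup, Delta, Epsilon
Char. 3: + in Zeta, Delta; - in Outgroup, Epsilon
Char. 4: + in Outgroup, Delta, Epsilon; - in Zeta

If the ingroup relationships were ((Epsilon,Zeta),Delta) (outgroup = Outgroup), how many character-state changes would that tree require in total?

Map each character onto ((Epsilon,Zeta),Delta) (rooted by Outgroup) and count the minimum state changes it requires (Fitch parsimony):
Char. 1: 1; Char. 2: 1; Char. 3: 2; Char. 4: 1.
Total tree length = 5.

5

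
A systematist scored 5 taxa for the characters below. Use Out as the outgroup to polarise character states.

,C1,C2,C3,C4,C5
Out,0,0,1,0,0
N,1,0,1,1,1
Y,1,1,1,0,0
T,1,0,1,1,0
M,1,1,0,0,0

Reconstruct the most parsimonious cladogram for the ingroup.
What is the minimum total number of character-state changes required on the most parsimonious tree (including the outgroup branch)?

5

Character polarity is set by the outgroup: the derived state is whichever differs from the outgroup's state, so for C3 the derived state is '0', and for the remaining characters it is '1'.
All ingroup taxa share the derived state '1' for C1; it defines the ingroup but does not resolve relationships within it.
C2 (derived state '1') is shared by M and Y — a synapomorphy uniting that clade.
C3: derived state '0' in M only — an autapomorphy, so it tells us nothing about relationships among taxa.
C4 (derived state '1') is shared by N and T — a synapomorphy uniting that clade.
C5 (derived state '1') is unique to N (autapomorphy; uninformative for grouping).
Most parsimonious ingroup topology: ((N,T),(Y,M)).
Changes per character on this tree: C1: 1; C2: 1; C3: 1; C4: 1; C5: 1.
Total = 5.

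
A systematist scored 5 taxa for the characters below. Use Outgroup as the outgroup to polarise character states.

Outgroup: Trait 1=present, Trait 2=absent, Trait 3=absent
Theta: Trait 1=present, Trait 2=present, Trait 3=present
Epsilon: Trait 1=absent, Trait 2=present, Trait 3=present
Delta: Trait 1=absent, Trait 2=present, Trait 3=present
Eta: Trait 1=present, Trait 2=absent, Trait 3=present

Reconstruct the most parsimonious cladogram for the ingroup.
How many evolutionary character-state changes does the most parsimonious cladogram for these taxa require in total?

3

Character polarity is set by the outgroup: the derived state is whichever differs from the outgroup's state, so for Trait 1 the derived state is 'absent', and for the remaining characters it is 'present'.
Only Delta and Epsilon show the derived state 'absent' for Trait 1, supporting them as a clade.
Trait 2: derived state 'present' in Delta, Epsilon, and Theta only — synapomorphy for {Delta, Epsilon, Theta}.
All ingroup taxa share the derived state 'present' for Trait 3; it defines the ingroup but does not resolve relationships within it.
Most parsimonious ingroup topology: ((Theta,(Epsilon,Delta)),Eta).
Changes per character on this tree: Trait 1: 1; Trait 2: 1; Trait 3: 1.
Total = 3.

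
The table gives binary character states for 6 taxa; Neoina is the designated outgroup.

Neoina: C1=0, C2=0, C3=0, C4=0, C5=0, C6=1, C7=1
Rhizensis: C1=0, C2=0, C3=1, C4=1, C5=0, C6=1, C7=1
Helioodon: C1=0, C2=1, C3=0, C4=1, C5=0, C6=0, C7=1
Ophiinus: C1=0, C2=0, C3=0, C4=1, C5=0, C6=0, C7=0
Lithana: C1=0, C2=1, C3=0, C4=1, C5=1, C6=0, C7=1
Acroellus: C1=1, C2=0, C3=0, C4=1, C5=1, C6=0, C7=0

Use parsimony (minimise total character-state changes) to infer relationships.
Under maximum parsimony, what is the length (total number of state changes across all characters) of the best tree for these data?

Character polarity is set by the outgroup: the derived state is whichever differs from the outgroup's state, so for C6, C7 the derived state is '0', and for the remaining characters it is '1'.
C1 (derived state '1') is unique to Acroellus (autapomorphy; uninformative for grouping).
C2: derived state '1' in Helioodon and Lithana only — synapomorphy for {Helioodon, Lithana}.
C3: derived state '1' in Rhizensis only — an autapomorphy, so it tells us nothing about relationships among taxa.
All ingroup taxa share the derived state '1' for C4; it defines the ingroup but does not resolve relationships within it.
C5 (state '1') occurs in Acroellus and Lithana but conflicts with the nesting implied by the other characters — most parsimoniously interpreted as homoplasy.
C6: derived state '0' in Acroellus, Helioodon, Lithana, and Ophiinus only — synapomorphy for {Acroellus, Helioodon, Lithana, Ophiinus}.
C7 (derived state '0') is shared by Acroellus and Ophiinus — a synapomorphy uniting that clade.
Most parsimonious ingroup topology: (Rhizensis,((Helioodon,Lithana),(Ophiinus,Acroellus))).
Changes per character on this tree: C1: 1; C2: 1; C3: 1; C4: 1; C5: 2; C6: 1; C7: 1.
Total = 8.

8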